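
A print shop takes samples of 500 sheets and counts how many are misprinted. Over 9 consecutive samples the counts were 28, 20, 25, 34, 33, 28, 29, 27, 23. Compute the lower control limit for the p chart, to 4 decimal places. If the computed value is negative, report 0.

p̄ = Σdᵢ / (k·n) = 247 / (9 × 500) = 0.05489
LCL = p̄ − 3·√(p̄(1−p̄)/n) = 0.05489 − 3 × 0.01019 = 0.02433

0.0243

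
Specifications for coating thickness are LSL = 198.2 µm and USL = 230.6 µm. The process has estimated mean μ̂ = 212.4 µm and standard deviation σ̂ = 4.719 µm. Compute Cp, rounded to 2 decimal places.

Cp = (USL − LSL) / (6σ̂) = (230.6 − 198.2) / (6 × 4.719) = 32.4000 / 28.3140 = 1.1443

1.14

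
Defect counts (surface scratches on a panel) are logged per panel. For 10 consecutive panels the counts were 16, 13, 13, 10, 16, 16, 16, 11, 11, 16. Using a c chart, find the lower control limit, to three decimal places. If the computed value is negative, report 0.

2.655

c̄ = (16 + 13 + 13 + 10 + 16 + 16 + 16 + 11 + 11 + 16) / 10 = 138 / 10 = 13.8000
LCL = c̄ − 3√c̄ = 13.8000 − 3 × 3.7148 = 2.6555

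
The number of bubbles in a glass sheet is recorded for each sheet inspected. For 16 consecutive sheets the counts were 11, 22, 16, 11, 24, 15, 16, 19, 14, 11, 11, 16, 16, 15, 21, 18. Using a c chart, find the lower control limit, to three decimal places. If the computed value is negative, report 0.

4.000

c̄ = (11 + 22 + 16 + 11 + 24 + 15 + 16 + 19 + 14 + 11 + 11 + 16 + 16 + 15 + 21 + 18) / 16 = 256 / 16 = 16.0000
LCL = c̄ − 3√c̄ = 16.0000 − 3 × 4.0000 = 4.0000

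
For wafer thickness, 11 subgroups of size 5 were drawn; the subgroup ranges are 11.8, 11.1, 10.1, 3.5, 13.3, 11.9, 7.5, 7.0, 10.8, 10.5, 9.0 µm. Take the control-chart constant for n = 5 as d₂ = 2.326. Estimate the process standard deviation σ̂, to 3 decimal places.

R̄ = (11.8 + 11.1 + 10.1 + 3.5 + 13.3 + 11.9 + 7.5 + 7.0 + 10.8 + 10.5 + 9.0) / 11 = 9.6818
σ̂ = R̄ / d₂ = 9.6818 / 2.326 = 4.1624

4.162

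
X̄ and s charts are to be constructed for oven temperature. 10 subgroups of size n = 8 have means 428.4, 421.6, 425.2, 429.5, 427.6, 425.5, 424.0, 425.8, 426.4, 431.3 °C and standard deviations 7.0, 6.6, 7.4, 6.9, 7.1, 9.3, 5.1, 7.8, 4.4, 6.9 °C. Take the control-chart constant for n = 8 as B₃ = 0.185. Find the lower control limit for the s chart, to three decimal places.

s̄ = (7.0 + 6.6 + 7.4 + 6.9 + 7.1 + 9.3 + 5.1 + 7.8 + 4.4 + 6.9) / 10 = 6.8500
LCL_s = B₃·s̄ = 0.185 × 6.8500 = 1.2672

1.267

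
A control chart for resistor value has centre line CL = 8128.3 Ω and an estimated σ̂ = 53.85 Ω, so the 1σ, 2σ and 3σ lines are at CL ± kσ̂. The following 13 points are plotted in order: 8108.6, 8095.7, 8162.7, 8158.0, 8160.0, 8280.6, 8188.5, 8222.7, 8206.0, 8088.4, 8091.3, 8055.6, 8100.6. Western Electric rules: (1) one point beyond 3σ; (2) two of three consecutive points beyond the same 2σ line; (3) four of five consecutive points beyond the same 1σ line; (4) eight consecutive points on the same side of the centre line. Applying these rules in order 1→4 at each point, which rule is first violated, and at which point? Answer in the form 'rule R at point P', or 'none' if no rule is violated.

rule 3 at point 9

Zone of each point (C = within 1σ̂, B = 1σ̂–2σ̂, A = 2σ̂–3σ̂, * = beyond 3σ̂; sign = side of CL): 1:-C, 2:-C, 3:+C, 4:+C, 5:+C, 6:+A, 7:+B, 8:+B, 9:+B, 10:-C, 11:-C, 12:-B, 13:-C
Rule 3 (four of five consecutive points beyond the same 1σ limit) is satisfied at point 9.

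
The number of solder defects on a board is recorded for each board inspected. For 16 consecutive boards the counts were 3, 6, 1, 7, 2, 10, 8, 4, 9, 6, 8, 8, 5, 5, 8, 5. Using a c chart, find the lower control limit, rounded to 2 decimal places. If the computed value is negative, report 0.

c̄ = (3 + 6 + 1 + 7 + 2 + 10 + 8 + 4 + 9 + 6 + 8 + 8 + 5 + 5 + 8 + 5) / 16 = 95 / 16 = 5.9375
LCL = c̄ − 3√c̄ = 5.9375 − 3 × 2.4367 = -1.3726 → 0 (cannot be negative)

0.00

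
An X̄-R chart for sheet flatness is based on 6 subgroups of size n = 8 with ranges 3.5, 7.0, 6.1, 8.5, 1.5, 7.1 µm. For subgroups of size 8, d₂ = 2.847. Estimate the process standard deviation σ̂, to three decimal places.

R̄ = (3.5 + 7.0 + 6.1 + 8.5 + 1.5 + 7.1) / 6 = 5.6167
σ̂ = R̄ / d₂ = 5.6167 / 2.847 = 1.9728

1.973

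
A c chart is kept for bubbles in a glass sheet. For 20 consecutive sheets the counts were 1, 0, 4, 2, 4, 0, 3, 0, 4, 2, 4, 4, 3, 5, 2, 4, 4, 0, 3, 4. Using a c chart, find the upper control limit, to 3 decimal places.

c̄ = (1 + 0 + 4 + 2 + 4 + 0 + 3 + 0 + 4 + 2 + 4 + 4 + 3 + 5 + 2 + 4 + 4 + 0 + 3 + 4) / 20 = 53 / 20 = 2.6500
UCL = c̄ + 3√c̄ = 2.6500 + 3 × √2.6500 = 2.6500 + 3 × 1.6279 = 7.5336

7.534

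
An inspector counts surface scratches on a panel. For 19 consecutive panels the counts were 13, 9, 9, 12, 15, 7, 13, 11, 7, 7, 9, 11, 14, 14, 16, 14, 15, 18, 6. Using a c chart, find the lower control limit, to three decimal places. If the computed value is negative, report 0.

1.371

c̄ = (13 + 9 + 9 + 12 + 15 + 7 + 13 + 11 + 7 + 7 + 9 + 11 + 14 + 14 + 16 + 14 + 15 + 18 + 6) / 19 = 220 / 19 = 11.5789
LCL = c̄ − 3√c̄ = 11.5789 − 3 × 3.4028 = 1.3706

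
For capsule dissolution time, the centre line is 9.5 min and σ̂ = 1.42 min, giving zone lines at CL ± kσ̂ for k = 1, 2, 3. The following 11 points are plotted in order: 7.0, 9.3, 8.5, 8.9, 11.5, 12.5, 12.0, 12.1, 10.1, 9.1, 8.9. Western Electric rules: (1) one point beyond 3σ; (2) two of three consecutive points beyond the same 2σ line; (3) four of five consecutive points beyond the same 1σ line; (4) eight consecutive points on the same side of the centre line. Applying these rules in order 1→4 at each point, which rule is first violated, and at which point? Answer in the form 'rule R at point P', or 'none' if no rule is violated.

Zone of each point (C = within 1σ̂, B = 1σ̂–2σ̂, A = 2σ̂–3σ̂, * = beyond 3σ̂; sign = side of CL): 1:-B, 2:-C, 3:-C, 4:-C, 5:+B, 6:+A, 7:+B, 8:+B, 9:+C, 10:-C, 11:-C
Rule 3 (four of five consecutive points beyond the same 1σ limit) is satisfied at point 8.

rule 3 at point 8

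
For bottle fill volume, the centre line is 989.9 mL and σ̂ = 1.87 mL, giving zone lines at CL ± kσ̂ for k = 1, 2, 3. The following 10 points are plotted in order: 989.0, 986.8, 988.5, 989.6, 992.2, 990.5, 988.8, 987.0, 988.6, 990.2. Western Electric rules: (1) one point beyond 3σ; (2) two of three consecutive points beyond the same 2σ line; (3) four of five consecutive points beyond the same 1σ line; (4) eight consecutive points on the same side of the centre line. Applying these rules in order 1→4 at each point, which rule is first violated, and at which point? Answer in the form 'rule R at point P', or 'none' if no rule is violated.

none

Zone of each point (C = within 1σ̂, B = 1σ̂–2σ̂, A = 2σ̂–3σ̂, * = beyond 3σ̂; sign = side of CL): 1:-C, 2:-B, 3:-C, 4:-C, 5:+B, 6:+C, 7:-C, 8:-B, 9:-C, 10:+C
No rule fires across all 10 points.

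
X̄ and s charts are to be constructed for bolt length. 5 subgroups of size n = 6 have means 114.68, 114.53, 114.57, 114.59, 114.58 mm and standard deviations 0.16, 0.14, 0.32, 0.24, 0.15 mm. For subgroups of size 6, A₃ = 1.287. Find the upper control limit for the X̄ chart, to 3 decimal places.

114.850

X̄̄ = (114.68 + 114.53 + 114.57 + 114.59 + 114.58) / 5 = 114.5900
s̄ = (0.16 + 0.14 + 0.32 + 0.24 + 0.15) / 5 = 0.2020
UCL = X̄̄ + A₃·s̄ = 114.5900 + 1.287 × 0.2020 = 114.8500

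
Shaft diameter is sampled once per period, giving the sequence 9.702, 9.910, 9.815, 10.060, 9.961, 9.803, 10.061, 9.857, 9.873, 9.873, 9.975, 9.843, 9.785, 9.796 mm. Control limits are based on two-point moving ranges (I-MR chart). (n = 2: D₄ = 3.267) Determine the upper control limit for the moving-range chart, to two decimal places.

0.40

Moving ranges: 0.208, 0.095, 0.245, 0.099, 0.158, 0.258, 0.204, 0.016, 0.000, 0.102, 0.132, 0.058, 0.011; M̄R̄ = 1.5860 / 13 = 0.1220
UCL_MR = D₄·M̄R̄ = 3.267 × 0.1220 = 0.3986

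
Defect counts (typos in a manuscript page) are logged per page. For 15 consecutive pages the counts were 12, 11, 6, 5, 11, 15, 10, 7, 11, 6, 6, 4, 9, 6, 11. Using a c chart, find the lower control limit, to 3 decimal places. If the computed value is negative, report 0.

0.000

c̄ = (12 + 11 + 6 + 5 + 11 + 15 + 10 + 7 + 11 + 6 + 6 + 4 + 9 + 6 + 11) / 15 = 130 / 15 = 8.6667
LCL = c̄ − 3√c̄ = 8.6667 − 3 × 2.9439 = -0.1651 → 0 (cannot be negative)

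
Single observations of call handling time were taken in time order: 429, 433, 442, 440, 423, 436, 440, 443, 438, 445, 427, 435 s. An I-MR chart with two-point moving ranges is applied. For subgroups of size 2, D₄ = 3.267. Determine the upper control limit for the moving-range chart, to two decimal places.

Moving ranges: 4, 9, 2, 17, 13, 4, 3, 5, 7, 18, 8; M̄R̄ = 90.0000 / 11 = 8.1818
UCL_MR = D₄·M̄R̄ = 3.267 × 8.1818 = 26.7300

26.73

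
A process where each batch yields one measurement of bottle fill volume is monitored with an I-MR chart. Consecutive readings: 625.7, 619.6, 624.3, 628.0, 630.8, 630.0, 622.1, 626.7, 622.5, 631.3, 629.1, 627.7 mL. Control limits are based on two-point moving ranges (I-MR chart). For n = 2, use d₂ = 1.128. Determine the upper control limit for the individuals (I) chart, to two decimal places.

X̄ = (625.7 + 619.6 + 624.3 + 628.0 + 630.8 + 630.0 + 622.1 + 626.7 + 622.5 + 631.3 + 629.1 + 627.7) / 12 = 626.4833
Moving ranges: 6.1, 4.7, 3.7, 2.8, 0.8, 7.9, 4.6, 4.2, 8.8, 2.2, 1.4; M̄R̄ = 47.2000 / 11 = 4.2909
UCL = X̄ + 3·M̄R̄/d₂ = 626.4833 + 3 × 4.2909 / 1.128 = 637.8953

637.90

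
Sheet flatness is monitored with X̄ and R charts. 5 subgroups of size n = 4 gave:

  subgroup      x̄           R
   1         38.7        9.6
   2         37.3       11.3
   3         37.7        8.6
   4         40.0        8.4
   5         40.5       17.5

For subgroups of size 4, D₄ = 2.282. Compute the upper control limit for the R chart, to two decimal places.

25.28

R̄ = (9.6 + 11.3 + 8.6 + 8.4 + 17.5) / 5 = 55.4000 / 5 = 11.0800
UCL_R = D₄·R̄ = 2.282 × 11.0800 = 25.2846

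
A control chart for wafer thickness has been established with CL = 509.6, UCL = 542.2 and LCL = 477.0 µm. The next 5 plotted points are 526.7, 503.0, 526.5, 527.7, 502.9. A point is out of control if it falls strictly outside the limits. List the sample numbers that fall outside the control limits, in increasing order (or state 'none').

none

All 5 points lie within [477.0, 542.2].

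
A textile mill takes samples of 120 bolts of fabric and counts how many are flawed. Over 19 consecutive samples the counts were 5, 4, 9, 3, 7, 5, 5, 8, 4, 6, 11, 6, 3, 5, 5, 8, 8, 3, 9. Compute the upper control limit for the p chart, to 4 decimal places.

0.1097

p̄ = Σdᵢ / (k·n) = 114 / (19 × 120) = 0.05000
UCL = p̄ + 3·√(p̄(1−p̄)/n) = 0.05000 + 3 × √(0.05000×0.95000/120) = 0.05000 + 3 × 0.01990 = 0.10969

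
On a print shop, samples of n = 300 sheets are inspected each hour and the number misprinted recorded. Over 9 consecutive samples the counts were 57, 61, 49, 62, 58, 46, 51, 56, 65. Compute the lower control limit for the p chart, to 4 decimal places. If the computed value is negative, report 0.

0.1195

p̄ = Σdᵢ / (k·n) = 505 / (9 × 300) = 0.18704
LCL = p̄ − 3·√(p̄(1−p̄)/n) = 0.18704 − 3 × 0.02251 = 0.11950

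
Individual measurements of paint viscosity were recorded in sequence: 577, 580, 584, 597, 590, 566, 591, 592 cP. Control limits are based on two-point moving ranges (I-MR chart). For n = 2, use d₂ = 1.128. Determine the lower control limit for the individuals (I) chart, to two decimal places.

X̄ = (577 + 580 + 584 + 597 + 590 + 566 + 591 + 592) / 8 = 584.6250
Moving ranges: 3, 4, 13, 7, 24, 25, 1; M̄R̄ = 77.0000 / 7 = 11.0000
LCL = X̄ − 3·M̄R̄/d₂ = 584.6250 − 3 × 11.0000 / 1.128 = 555.3697

555.37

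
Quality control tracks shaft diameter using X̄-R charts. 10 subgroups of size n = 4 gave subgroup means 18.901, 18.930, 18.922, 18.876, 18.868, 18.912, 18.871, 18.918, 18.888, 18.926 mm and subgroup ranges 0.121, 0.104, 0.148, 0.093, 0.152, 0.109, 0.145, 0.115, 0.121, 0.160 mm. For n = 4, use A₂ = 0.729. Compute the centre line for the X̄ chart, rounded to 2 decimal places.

X̄̄ = (18.901 + 18.930 + 18.922 + 18.876 + 18.868 + 18.912 + 18.871 + 18.918 + 18.888 + 18.926) / 10 = 189.0120 / 10 = 18.9012
CL = X̄̄ = 18.9012

18.90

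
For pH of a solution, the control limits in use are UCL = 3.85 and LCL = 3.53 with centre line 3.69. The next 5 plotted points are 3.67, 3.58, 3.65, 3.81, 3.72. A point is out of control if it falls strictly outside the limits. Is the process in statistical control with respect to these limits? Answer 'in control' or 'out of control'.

All 5 points lie within [3.53, 3.85].

in control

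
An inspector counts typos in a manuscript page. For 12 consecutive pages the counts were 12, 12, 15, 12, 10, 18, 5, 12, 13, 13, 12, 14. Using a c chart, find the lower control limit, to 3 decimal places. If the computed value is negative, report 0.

1.798

c̄ = (12 + 12 + 15 + 12 + 10 + 18 + 5 + 12 + 13 + 13 + 12 + 14) / 12 = 148 / 12 = 12.3333
LCL = c̄ − 3√c̄ = 12.3333 − 3 × 3.5119 = 1.7977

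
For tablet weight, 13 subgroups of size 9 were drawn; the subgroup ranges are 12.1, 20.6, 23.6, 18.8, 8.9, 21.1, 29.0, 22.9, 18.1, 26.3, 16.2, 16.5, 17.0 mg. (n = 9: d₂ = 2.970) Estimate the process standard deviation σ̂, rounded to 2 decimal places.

R̄ = (12.1 + 20.6 + 23.6 + 18.8 + 8.9 + 21.1 + 29.0 + 22.9 + 18.1 + 26.3 + 16.2 + 16.5 + 17.0) / 13 = 19.3154
σ̂ = R̄ / d₂ = 19.3154 / 2.970 = 6.5035

6.50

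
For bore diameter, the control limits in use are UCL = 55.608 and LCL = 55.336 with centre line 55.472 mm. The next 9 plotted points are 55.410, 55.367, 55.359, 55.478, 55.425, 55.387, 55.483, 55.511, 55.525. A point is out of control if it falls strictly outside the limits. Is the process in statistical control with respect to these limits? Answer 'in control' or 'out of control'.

All 9 points lie within [55.336, 55.608].

in control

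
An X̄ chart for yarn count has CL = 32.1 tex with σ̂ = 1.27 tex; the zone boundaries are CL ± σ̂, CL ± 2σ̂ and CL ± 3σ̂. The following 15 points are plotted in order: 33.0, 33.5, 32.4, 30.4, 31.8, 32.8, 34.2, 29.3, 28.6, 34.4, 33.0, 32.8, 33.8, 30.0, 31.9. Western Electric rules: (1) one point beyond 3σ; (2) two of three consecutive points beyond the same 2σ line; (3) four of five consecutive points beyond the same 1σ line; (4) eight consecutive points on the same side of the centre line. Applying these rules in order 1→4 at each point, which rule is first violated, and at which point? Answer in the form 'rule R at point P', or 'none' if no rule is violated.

rule 2 at point 9

Zone of each point (C = within 1σ̂, B = 1σ̂–2σ̂, A = 2σ̂–3σ̂, * = beyond 3σ̂; sign = side of CL): 1:+C, 2:+B, 3:+C, 4:-B, 5:-C, 6:+C, 7:+B, 8:-A, 9:-A, 10:+B, 11:+C, 12:+C, 13:+B, 14:-B, 15:-C
Rule 2 (two of three consecutive points beyond the same 2σ limit) is satisfied at point 9.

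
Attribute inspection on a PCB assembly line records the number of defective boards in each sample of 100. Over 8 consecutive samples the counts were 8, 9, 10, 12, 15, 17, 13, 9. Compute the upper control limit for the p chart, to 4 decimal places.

0.2124

p̄ = Σdᵢ / (k·n) = 93 / (8 × 100) = 0.11625
UCL = p̄ + 3·√(p̄(1−p̄)/n) = 0.11625 + 3 × √(0.11625×0.88375/100) = 0.11625 + 3 × 0.03205 = 0.21241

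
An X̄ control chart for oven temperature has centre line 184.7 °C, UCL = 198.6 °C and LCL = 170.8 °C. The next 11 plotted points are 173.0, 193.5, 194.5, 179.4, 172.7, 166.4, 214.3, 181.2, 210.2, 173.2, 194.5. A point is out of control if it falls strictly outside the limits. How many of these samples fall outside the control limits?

3

Compare each point to [170.8, 198.6]: sample 6 = 166.4 < LCL; sample 7 = 214.3 > UCL; sample 9 = 210.2 > UCL.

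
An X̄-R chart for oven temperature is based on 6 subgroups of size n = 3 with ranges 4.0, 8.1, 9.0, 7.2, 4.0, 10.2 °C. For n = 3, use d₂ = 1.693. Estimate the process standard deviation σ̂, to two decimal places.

4.18

R̄ = (4.0 + 8.1 + 9.0 + 7.2 + 4.0 + 10.2) / 6 = 7.0833
σ̂ = R̄ / d₂ = 7.0833 / 1.693 = 4.1839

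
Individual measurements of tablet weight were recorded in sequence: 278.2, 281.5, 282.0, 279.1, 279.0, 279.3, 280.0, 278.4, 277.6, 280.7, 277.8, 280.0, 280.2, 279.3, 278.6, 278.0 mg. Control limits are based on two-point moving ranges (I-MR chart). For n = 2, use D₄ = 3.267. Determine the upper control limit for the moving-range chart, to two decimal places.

Moving ranges: 3.3, 0.5, 2.9, 0.1, 0.3, 0.7, 1.6, 0.8, 3.1, 2.9, 2.2, 0.2, 0.9, 0.7, 0.6; M̄R̄ = 20.8000 / 15 = 1.3867
UCL_MR = D₄·M̄R̄ = 3.267 × 1.3867 = 4.5302

4.53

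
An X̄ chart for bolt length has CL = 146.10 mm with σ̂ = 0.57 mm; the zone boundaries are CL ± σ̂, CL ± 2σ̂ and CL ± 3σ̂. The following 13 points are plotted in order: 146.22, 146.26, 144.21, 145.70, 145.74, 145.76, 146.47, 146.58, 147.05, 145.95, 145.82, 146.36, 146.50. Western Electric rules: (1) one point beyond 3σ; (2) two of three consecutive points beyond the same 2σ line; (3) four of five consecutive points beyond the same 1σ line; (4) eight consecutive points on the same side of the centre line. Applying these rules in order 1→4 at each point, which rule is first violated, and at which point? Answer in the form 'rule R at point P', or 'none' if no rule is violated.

Zone of each point (C = within 1σ̂, B = 1σ̂–2σ̂, A = 2σ̂–3σ̂, * = beyond 3σ̂; sign = side of CL): 1:+C, 2:+C, 3:-*, 4:-C, 5:-C, 6:-C, 7:+C, 8:+C, 9:+B, 10:-C, 11:-C, 12:+C, 13:+C
Rule 1 (one point beyond the 3σ limits) is satisfied at point 3.

rule 1 at point 3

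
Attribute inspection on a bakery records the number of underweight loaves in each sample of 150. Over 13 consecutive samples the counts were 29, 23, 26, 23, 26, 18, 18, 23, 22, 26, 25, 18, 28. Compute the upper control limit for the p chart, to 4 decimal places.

0.2454

p̄ = Σdᵢ / (k·n) = 305 / (13 × 150) = 0.15641
UCL = p̄ + 3·√(p̄(1−p̄)/n) = 0.15641 + 3 × √(0.15641×0.84359/150) = 0.15641 + 3 × 0.02966 = 0.24539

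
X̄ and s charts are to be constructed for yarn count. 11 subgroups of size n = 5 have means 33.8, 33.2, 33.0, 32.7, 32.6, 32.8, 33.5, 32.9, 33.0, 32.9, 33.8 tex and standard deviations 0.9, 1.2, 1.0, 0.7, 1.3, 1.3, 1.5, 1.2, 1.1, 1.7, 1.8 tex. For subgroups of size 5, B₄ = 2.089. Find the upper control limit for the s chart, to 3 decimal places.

s̄ = (0.9 + 1.2 + 1.0 + 0.7 + 1.3 + 1.3 + 1.5 + 1.2 + 1.1 + 1.7 + 1.8) / 11 = 1.2455
UCL_s = B₄·s̄ = 2.089 × 1.2455 = 2.6018

2.602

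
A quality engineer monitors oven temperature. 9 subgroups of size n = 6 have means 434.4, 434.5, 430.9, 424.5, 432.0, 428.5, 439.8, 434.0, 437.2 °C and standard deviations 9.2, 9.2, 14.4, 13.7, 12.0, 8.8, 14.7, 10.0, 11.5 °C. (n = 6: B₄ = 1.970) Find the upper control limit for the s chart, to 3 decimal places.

22.655

s̄ = (9.2 + 9.2 + 14.4 + 13.7 + 12.0 + 8.8 + 14.7 + 10.0 + 11.5) / 9 = 11.5000
UCL_s = B₄·s̄ = 1.970 × 11.5000 = 22.6550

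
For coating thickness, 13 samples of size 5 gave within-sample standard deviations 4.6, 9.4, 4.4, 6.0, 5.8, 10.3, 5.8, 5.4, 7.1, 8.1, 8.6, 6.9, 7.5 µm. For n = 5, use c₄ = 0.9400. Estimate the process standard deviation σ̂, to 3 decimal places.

7.357

s̄ = (4.6 + 9.4 + 4.4 + 6.0 + 5.8 + 10.3 + 5.8 + 5.4 + 7.1 + 8.1 + 8.6 + 6.9 + 7.5) / 13 = 6.9154
σ̂ = s̄ / c₄ = 6.9154 / 0.9400 = 7.3568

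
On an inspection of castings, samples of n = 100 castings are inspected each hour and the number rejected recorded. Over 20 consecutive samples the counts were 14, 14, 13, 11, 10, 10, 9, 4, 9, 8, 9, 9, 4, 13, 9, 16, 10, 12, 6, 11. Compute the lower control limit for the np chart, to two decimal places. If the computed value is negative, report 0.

1.03

p̄ = Σdᵢ / (k·n) = 201 / (20 × 100) = 0.10050
LCL = np̄ − 3·√(np̄(1−p̄)) = 10.0500 − 3 × 3.0067 = 1.0300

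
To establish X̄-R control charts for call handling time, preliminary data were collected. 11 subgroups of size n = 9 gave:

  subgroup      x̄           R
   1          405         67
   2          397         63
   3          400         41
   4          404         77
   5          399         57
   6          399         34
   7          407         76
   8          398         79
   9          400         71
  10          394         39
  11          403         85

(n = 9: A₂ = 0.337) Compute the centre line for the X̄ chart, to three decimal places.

400.545

X̄̄ = (405 + 397 + 400 + 404 + 399 + 399 + 407 + 398 + 400 + 394 + 403) / 11 = 4406.0000 / 11 = 400.5455
CL = X̄̄ = 400.5455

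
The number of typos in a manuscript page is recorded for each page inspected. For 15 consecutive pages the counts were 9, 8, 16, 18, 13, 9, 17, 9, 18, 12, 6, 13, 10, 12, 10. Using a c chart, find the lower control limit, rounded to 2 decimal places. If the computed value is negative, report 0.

c̄ = (9 + 8 + 16 + 18 + 13 + 9 + 17 + 9 + 18 + 12 + 6 + 13 + 10 + 12 + 10) / 15 = 180 / 15 = 12.0000
LCL = c̄ − 3√c̄ = 12.0000 − 3 × 3.4641 = 1.6077

1.61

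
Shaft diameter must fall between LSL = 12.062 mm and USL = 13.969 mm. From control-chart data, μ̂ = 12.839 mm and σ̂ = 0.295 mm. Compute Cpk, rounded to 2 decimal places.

Cpu = (USL − μ̂) / (3σ̂) = (13.969 − 12.839) / (3 × 0.295) = 1.2768; Cpl = (μ̂ − LSL) / (3σ̂) = (12.839 − 12.062) / (3 × 0.295) = 0.8780; Cpk = min(Cpu, Cpl) = 0.8780

0.88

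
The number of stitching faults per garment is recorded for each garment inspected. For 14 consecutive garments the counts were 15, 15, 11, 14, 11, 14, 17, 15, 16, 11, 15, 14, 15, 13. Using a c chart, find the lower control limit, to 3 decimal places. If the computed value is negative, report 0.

2.775

c̄ = (15 + 15 + 11 + 14 + 11 + 14 + 17 + 15 + 16 + 11 + 15 + 14 + 15 + 13) / 14 = 196 / 14 = 14.0000
LCL = c̄ − 3√c̄ = 14.0000 − 3 × 3.7417 = 2.7750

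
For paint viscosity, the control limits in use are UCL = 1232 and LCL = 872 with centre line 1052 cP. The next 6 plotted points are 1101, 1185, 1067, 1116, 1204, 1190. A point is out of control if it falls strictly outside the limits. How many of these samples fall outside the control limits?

All 6 points lie within [872, 1232].

0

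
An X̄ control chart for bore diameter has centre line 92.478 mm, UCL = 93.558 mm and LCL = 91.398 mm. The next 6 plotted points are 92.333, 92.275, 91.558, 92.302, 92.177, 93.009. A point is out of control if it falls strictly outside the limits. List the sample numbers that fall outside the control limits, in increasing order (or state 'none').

All 6 points lie within [91.398, 93.558].

none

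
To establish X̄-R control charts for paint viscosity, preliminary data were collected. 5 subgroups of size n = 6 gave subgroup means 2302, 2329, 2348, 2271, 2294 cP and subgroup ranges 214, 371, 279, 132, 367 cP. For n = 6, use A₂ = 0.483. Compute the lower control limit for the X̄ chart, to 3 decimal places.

X̄̄ = (2302 + 2329 + 2348 + 2271 + 2294) / 5 = 11544.0000 / 5 = 2308.8000
R̄ = (214 + 371 + 279 + 132 + 367) / 5 = 1363.0000 / 5 = 272.6000
LCL = X̄̄ − A₂·R̄ = 2308.8000 − 0.483 × 272.6000 = 2177.1342

2177.134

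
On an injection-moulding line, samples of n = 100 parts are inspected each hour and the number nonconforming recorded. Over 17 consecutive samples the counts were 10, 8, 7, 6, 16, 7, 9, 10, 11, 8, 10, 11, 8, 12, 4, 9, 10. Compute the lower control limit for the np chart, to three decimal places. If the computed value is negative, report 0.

0.516

p̄ = Σdᵢ / (k·n) = 156 / (17 × 100) = 0.09176
LCL = np̄ − 3·√(np̄(1−p̄)) = 9.1765 − 3 × 2.8869 = 0.5157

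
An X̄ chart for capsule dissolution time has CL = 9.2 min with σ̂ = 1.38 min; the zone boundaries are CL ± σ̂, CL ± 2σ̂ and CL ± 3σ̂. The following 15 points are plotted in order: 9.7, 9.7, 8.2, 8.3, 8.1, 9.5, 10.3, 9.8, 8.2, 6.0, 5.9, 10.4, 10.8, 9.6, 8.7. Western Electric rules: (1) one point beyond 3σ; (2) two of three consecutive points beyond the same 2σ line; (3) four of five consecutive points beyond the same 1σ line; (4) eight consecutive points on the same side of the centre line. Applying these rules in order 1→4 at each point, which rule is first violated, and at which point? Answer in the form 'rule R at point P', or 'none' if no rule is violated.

rule 2 at point 11

Zone of each point (C = within 1σ̂, B = 1σ̂–2σ̂, A = 2σ̂–3σ̂, * = beyond 3σ̂; sign = side of CL): 1:+C, 2:+C, 3:-C, 4:-C, 5:-C, 6:+C, 7:+C, 8:+C, 9:-C, 10:-A, 11:-A, 12:+C, 13:+B, 14:+C, 15:-C
Rule 2 (two of three consecutive points beyond the same 2σ limit) is satisfied at point 11.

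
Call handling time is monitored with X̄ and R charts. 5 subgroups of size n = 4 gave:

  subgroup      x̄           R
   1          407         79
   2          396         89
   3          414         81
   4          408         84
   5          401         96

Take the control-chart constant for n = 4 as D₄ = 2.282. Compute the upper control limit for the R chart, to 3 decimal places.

R̄ = (79 + 89 + 81 + 84 + 96) / 5 = 429.0000 / 5 = 85.8000
UCL_R = D₄·R̄ = 2.282 × 85.8000 = 195.7956

195.796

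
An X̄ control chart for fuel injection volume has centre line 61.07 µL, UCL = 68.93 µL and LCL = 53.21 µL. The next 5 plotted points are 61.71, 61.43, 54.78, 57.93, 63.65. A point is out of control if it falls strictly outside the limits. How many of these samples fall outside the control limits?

0

All 5 points lie within [53.21, 68.93].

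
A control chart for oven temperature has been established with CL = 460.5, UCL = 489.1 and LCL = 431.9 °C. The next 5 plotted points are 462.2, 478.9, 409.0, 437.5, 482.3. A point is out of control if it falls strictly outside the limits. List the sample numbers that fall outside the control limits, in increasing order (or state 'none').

Compare each point to [431.9, 489.1]: sample 3 = 409.0 < LCL.

3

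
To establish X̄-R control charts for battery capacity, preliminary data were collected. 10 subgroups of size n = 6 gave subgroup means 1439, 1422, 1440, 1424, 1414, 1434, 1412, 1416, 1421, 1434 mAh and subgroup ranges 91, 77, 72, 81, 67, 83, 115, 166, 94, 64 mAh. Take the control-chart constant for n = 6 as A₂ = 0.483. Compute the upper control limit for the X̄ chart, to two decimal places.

1469.55

X̄̄ = (1439 + 1422 + 1440 + 1424 + 1414 + 1434 + 1412 + 1416 + 1421 + 1434) / 10 = 14256.0000 / 10 = 1425.6000
R̄ = (91 + 77 + 72 + 81 + 67 + 83 + 115 + 166 + 94 + 64) / 10 = 910.0000 / 10 = 91.0000
UCL = X̄̄ + A₂·R̄ = 1425.6000 + 0.483 × 91.0000 = 1469.5530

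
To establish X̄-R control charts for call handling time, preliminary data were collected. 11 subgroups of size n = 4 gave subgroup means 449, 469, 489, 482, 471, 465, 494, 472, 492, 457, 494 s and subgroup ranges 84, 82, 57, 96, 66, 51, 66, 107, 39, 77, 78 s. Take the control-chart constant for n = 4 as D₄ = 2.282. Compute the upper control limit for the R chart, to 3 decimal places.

R̄ = (84 + 82 + 57 + 96 + 66 + 51 + 66 + 107 + 39 + 77 + 78) / 11 = 803.0000 / 11 = 73.0000
UCL_R = D₄·R̄ = 2.282 × 73.0000 = 166.5860

166.586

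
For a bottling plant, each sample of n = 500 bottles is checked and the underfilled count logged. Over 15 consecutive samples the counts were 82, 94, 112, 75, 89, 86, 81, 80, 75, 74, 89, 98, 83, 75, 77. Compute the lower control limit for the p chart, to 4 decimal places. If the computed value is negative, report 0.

0.1190

p̄ = Σdᵢ / (k·n) = 1270 / (15 × 500) = 0.16933
LCL = p̄ − 3·√(p̄(1−p̄)/n) = 0.16933 − 3 × 0.01677 = 0.11902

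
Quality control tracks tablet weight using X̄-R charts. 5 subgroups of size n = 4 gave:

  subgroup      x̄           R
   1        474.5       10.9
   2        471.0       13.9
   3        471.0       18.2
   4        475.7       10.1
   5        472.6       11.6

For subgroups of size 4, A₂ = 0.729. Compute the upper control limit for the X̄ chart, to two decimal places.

X̄̄ = (474.5 + 471.0 + 471.0 + 475.7 + 472.6) / 5 = 2364.8000 / 5 = 472.9600
R̄ = (10.9 + 13.9 + 18.2 + 10.1 + 11.6) / 5 = 64.7000 / 5 = 12.9400
UCL = X̄̄ + A₂·R̄ = 472.9600 + 0.729 × 12.9400 = 482.3933

482.39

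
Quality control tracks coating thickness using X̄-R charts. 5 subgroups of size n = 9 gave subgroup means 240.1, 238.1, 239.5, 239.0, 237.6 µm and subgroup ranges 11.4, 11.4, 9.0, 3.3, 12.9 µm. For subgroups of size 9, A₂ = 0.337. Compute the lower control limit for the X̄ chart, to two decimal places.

X̄̄ = (240.1 + 238.1 + 239.5 + 239.0 + 237.6) / 5 = 1194.3000 / 5 = 238.8600
R̄ = (11.4 + 11.4 + 9.0 + 3.3 + 12.9) / 5 = 48.0000 / 5 = 9.6000
LCL = X̄̄ − A₂·R̄ = 238.8600 − 0.337 × 9.6000 = 235.6248

235.62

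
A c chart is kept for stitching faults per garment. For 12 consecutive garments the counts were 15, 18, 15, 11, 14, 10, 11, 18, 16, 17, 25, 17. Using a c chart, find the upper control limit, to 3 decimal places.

c̄ = (15 + 18 + 15 + 11 + 14 + 10 + 11 + 18 + 16 + 17 + 25 + 17) / 12 = 187 / 12 = 15.5833
UCL = c̄ + 3√c̄ = 15.5833 + 3 × √15.5833 = 15.5833 + 3 × 3.9476 = 27.4261

27.426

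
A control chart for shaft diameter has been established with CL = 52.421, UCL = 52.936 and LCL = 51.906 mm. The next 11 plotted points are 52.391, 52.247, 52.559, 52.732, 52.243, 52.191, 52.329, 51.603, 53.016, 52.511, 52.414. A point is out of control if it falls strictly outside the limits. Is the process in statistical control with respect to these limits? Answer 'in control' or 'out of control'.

Compare each point to [51.906, 52.936]: sample 8 = 51.603 < LCL; sample 9 = 53.016 > UCL.

out of control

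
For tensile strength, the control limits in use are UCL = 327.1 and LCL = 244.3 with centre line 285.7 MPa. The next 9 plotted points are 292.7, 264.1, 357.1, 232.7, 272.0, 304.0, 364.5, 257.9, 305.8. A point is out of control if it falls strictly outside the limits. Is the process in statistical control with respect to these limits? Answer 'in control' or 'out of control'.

Compare each point to [244.3, 327.1]: sample 3 = 357.1 > UCL; sample 4 = 232.7 < LCL; sample 7 = 364.5 > UCL.

out of control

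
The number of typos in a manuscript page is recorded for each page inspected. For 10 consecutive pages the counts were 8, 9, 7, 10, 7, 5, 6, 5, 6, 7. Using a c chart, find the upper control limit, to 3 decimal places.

c̄ = (8 + 9 + 7 + 10 + 7 + 5 + 6 + 5 + 6 + 7) / 10 = 70 / 10 = 7.0000
UCL = c̄ + 3√c̄ = 7.0000 + 3 × √7.0000 = 7.0000 + 3 × 2.6458 = 14.9373

14.937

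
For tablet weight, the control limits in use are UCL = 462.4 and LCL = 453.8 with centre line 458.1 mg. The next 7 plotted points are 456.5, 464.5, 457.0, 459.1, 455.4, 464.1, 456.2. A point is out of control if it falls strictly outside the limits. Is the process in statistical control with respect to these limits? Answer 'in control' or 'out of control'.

Compare each point to [453.8, 462.4]: sample 2 = 464.5 > UCL; sample 6 = 464.1 > UCL.

out of control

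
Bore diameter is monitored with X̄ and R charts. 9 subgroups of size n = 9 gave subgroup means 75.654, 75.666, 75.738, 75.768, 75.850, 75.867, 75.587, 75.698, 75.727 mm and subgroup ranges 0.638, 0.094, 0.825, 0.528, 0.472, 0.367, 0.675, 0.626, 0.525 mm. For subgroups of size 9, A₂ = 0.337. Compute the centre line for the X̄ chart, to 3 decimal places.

75.728

X̄̄ = (75.654 + 75.666 + 75.738 + 75.768 + 75.850 + 75.867 + 75.587 + 75.698 + 75.727) / 9 = 681.5550 / 9 = 75.7283
CL = X̄̄ = 75.7283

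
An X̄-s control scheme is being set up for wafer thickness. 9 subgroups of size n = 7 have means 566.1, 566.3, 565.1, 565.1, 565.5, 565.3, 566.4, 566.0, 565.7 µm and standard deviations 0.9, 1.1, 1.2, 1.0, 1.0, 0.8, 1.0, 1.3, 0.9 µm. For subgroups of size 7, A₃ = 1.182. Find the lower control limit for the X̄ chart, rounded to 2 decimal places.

564.51

X̄̄ = (566.1 + 566.3 + 565.1 + 565.1 + 565.5 + 565.3 + 566.4 + 566.0 + 565.7) / 9 = 565.7222
s̄ = (0.9 + 1.1 + 1.2 + 1.0 + 1.0 + 0.8 + 1.0 + 1.3 + 0.9) / 9 = 1.0222
LCL = X̄̄ − A₃·s̄ = 565.7222 − 1.182 × 1.0222 = 564.5140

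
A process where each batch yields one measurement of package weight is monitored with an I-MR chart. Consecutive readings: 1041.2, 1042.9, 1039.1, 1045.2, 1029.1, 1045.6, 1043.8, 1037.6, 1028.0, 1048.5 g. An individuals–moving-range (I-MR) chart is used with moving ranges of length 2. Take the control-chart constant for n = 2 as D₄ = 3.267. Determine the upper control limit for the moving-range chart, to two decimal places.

29.87

Moving ranges: 1.7, 3.8, 6.1, 16.1, 16.5, 1.8, 6.2, 9.6, 20.5; M̄R̄ = 82.3000 / 9 = 9.1444
UCL_MR = D₄·M̄R̄ = 3.267 × 9.1444 = 29.8749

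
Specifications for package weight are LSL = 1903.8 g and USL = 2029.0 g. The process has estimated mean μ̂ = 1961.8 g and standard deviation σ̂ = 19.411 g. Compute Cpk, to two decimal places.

Cpu = (USL − μ̂) / (3σ̂) = (2029.0 − 1961.8) / (3 × 19.411) = 1.1540; Cpl = (μ̂ − LSL) / (3σ̂) = (1961.8 − 1903.8) / (3 × 19.411) = 0.9960; Cpk = min(Cpu, Cpl) = 0.9960

1.00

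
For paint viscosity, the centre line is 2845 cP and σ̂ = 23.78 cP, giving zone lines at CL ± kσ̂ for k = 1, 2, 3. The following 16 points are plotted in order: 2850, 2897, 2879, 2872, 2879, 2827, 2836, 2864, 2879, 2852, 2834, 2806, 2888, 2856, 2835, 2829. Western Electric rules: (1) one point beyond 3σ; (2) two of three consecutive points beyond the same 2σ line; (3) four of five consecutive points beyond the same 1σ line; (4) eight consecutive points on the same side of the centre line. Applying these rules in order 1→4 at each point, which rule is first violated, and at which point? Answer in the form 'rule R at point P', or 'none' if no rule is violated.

Zone of each point (C = within 1σ̂, B = 1σ̂–2σ̂, A = 2σ̂–3σ̂, * = beyond 3σ̂; sign = side of CL): 1:+C, 2:+A, 3:+B, 4:+B, 5:+B, 6:-C, 7:-C, 8:+C, 9:+B, 10:+C, 11:-C, 12:-B, 13:+B, 14:+C, 15:-C, 16:-C
Rule 3 (four of five consecutive points beyond the same 1σ limit) is satisfied at point 5.

rule 3 at point 5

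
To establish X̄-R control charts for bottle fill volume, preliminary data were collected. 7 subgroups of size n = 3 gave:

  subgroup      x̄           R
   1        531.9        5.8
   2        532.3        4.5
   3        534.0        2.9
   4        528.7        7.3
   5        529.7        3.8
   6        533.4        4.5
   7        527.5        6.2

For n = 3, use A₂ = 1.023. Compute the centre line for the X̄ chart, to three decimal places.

531.071

X̄̄ = (531.9 + 532.3 + 534.0 + 528.7 + 529.7 + 533.4 + 527.5) / 7 = 3717.5000 / 7 = 531.0714
CL = X̄̄ = 531.0714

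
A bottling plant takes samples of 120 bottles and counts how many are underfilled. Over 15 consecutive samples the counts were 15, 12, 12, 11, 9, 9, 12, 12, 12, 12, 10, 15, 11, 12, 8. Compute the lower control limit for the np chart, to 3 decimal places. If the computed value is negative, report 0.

p̄ = Σdᵢ / (k·n) = 172 / (15 × 120) = 0.09556
LCL = np̄ − 3·√(np̄(1−p̄)) = 11.4667 − 3 × 3.2204 = 1.8055

1.805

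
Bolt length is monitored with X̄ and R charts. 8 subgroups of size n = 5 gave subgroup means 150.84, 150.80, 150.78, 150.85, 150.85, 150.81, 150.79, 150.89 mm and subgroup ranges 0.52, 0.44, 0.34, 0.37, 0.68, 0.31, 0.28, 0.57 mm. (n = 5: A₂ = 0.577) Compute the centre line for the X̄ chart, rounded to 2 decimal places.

150.83

X̄̄ = (150.84 + 150.80 + 150.78 + 150.85 + 150.85 + 150.81 + 150.79 + 150.89) / 8 = 1206.6100 / 8 = 150.8262
CL = X̄̄ = 150.8262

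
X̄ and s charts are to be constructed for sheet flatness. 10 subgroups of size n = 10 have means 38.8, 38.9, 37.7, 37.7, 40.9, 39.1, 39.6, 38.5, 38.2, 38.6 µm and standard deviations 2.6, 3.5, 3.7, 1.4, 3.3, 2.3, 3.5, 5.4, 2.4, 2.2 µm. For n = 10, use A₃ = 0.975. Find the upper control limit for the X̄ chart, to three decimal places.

41.754

X̄̄ = (38.8 + 38.9 + 37.7 + 37.7 + 40.9 + 39.1 + 39.6 + 38.5 + 38.2 + 38.6) / 10 = 38.8000
s̄ = (2.6 + 3.5 + 3.7 + 1.4 + 3.3 + 2.3 + 3.5 + 5.4 + 2.4 + 2.2) / 10 = 3.0300
UCL = X̄̄ + A₃·s̄ = 38.8000 + 0.975 × 3.0300 = 41.7542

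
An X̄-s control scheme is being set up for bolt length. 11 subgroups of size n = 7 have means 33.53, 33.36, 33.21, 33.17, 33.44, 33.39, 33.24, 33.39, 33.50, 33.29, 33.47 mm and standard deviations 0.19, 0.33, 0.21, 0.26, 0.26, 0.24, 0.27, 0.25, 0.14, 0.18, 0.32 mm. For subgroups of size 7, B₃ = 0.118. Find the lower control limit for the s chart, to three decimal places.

0.028

s̄ = (0.19 + 0.33 + 0.21 + 0.26 + 0.26 + 0.24 + 0.27 + 0.25 + 0.14 + 0.18 + 0.32) / 11 = 0.2409
LCL_s = B₃·s̄ = 0.118 × 0.2409 = 0.0284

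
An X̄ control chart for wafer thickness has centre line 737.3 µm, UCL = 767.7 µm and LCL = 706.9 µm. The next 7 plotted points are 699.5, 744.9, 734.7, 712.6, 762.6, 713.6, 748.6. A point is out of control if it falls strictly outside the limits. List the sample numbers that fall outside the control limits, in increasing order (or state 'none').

Compare each point to [706.9, 767.7]: sample 1 = 699.5 < LCL.

1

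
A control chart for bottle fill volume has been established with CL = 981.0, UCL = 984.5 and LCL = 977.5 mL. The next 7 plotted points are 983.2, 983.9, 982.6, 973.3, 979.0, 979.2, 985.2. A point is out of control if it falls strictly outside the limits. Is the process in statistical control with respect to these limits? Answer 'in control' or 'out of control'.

out of control

Compare each point to [977.5, 984.5]: sample 4 = 973.3 < LCL; sample 7 = 985.2 > UCL.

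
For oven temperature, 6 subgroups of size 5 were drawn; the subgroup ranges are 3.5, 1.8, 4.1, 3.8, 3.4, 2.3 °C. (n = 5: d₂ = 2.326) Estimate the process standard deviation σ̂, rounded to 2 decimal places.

R̄ = (3.5 + 1.8 + 4.1 + 3.8 + 3.4 + 2.3) / 6 = 3.1500
σ̂ = R̄ / d₂ = 3.1500 / 2.326 = 1.3543

1.35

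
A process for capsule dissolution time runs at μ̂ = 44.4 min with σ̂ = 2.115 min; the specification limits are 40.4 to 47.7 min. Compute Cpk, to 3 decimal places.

0.520

Cpu = (USL − μ̂) / (3σ̂) = (47.7 − 44.4) / (3 × 2.115) = 0.5201; Cpl = (μ̂ − LSL) / (3σ̂) = (44.4 − 40.4) / (3 × 2.115) = 0.6304; Cpk = min(Cpu, Cpl) = 0.5201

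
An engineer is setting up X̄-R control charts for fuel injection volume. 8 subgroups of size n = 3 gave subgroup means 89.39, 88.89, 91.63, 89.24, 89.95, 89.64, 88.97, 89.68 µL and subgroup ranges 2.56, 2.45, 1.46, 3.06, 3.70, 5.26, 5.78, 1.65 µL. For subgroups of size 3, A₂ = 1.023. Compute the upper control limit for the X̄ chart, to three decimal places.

92.988

X̄̄ = (89.39 + 88.89 + 91.63 + 89.24 + 89.95 + 89.64 + 88.97 + 89.68) / 8 = 717.3900 / 8 = 89.6737
R̄ = (2.56 + 2.45 + 1.46 + 3.06 + 3.70 + 5.26 + 5.78 + 1.65) / 8 = 25.9200 / 8 = 3.2400
UCL = X̄̄ + A₂·R̄ = 89.6737 + 1.023 × 3.2400 = 92.9883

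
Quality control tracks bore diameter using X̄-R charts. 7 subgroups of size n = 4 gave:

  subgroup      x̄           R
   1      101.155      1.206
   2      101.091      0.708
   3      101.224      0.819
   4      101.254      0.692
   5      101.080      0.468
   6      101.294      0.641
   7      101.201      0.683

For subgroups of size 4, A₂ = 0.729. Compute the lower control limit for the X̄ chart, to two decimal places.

X̄̄ = (101.155 + 101.091 + 101.224 + 101.254 + 101.080 + 101.294 + 101.201) / 7 = 708.2990 / 7 = 101.1856
R̄ = (1.206 + 0.708 + 0.819 + 0.692 + 0.468 + 0.641 + 0.683) / 7 = 5.2170 / 7 = 0.7453
LCL = X̄̄ − A₂·R̄ = 101.1856 − 0.729 × 0.7453 = 100.6423

100.64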